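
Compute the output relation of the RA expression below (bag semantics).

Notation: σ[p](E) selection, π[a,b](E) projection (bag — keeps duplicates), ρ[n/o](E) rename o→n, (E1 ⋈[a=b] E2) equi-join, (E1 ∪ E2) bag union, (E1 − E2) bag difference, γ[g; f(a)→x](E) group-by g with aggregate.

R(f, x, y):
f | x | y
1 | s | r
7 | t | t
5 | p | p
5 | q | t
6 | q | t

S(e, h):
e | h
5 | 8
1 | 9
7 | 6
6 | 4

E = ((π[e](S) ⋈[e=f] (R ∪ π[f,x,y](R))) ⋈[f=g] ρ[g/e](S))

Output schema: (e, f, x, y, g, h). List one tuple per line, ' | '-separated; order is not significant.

Row counts bottom-up:
  S → 4
  π[e](S) → 4
  R → 5
  R → 5
  π[f,x,y](R) → 5
  (R ∪ π[f,x,y](R)) → 10
  (π[e](S) ⋈[e=f] (R ∪ π[f,x,y](R))) → 10
  S → 4
  ρ[g/e](S) → 4
  ((π[e](S) ⋈[e=f] (R ∪ π[f,x,y](R))) ⋈[f=g] ρ[g/e](S)) → 10

== RESULT ==
e | f | x | y | g | h
1 | 1 | s | r | 1 | 9
1 | 1 | s | r | 1 | 9
5 | 5 | p | p | 5 | 8
5 | 5 | p | p | 5 | 8
5 | 5 | q | t | 5 | 8
5 | 5 | q | t | 5 | 8
6 | 6 | q | t | 6 | 4
6 | 6 | q | t | 6 | 4
7 | 7 | t | t | 7 | 6
7 | 7 | t | t | 7 | 6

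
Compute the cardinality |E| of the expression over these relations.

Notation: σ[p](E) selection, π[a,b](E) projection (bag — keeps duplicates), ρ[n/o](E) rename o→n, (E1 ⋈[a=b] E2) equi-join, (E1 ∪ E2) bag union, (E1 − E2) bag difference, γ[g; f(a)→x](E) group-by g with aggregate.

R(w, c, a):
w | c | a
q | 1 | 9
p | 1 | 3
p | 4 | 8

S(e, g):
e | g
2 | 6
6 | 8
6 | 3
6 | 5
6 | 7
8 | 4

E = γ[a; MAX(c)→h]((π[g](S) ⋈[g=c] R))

Per-node cardinality:
  S → 6
  π[g](S) → 6
  R → 3
  (π[g](S) ⋈[g=c] R) → 1
  γ[a; MAX(c)→h]((π[g](S) ⋈[g=c] R)) → 1

|E| = 1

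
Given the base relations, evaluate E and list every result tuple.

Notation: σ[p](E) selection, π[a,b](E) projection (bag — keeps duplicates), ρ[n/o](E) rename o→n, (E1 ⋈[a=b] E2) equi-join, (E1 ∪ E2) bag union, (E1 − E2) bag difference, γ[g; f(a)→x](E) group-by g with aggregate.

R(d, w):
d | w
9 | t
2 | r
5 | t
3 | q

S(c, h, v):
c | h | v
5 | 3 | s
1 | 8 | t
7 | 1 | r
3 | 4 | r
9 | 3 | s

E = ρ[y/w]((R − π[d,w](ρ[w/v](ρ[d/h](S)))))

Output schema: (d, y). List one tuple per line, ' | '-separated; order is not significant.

Subexpression sizes:
  R → 4
  S → 5
  ρ[d/h](S) → 5
  ρ[w/v](ρ[d/h](S)) → 5
  π[d,w](ρ[w/v](ρ[d/h](S))) → 5
  (R − π[d,w](ρ[w/v](ρ[d/h](S)))) → 4
  ρ[y/w]((R − π[d,w](ρ[w/v](ρ[d/h](S))))) → 4

== RESULT ==
d | y
2 | r
3 | q
5 | t
9 | t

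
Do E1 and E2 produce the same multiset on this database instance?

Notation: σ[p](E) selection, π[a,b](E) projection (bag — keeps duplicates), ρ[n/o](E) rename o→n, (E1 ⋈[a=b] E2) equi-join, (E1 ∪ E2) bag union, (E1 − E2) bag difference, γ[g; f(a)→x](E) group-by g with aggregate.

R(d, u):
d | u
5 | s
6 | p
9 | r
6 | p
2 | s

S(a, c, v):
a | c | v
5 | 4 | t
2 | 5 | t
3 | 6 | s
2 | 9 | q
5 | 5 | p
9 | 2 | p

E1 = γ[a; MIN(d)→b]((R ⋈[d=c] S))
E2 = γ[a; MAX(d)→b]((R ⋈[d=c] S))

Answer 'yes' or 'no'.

E1 subexpression sizes:
  R → 5
  S → 6
  (R ⋈[d=c] S) → 6
  γ[a; MIN(d)→b]((R ⋈[d=c] S)) → 4
E2 subexpression sizes:
  R → 5
  S → 6
  (R ⋈[d=c] S) → 6
  γ[a; MAX(d)→b]((R ⋈[d=c] S)) → 4

E1 result:
a | b
2 | 5
3 | 6
5 | 5
9 | 2
E2 result:
a | b
2 | 9
3 | 6
5 | 5
9 | 2
Witness: (2, 9) appears 0× in E1 but 1× in E2.

no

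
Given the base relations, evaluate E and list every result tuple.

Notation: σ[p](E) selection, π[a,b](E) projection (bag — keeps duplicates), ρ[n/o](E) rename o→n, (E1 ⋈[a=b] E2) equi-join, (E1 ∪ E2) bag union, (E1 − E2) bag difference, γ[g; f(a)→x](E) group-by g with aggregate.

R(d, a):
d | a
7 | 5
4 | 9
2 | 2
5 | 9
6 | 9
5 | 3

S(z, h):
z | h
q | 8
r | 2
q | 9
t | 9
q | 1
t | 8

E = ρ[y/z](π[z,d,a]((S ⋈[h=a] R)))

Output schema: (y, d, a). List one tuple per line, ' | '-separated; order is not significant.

Stepwise |·|:
  S → 6
  R → 6
  (S ⋈[h=a] R) → 7
  π[z,d,a]((S ⋈[h=a] R)) → 7
  ρ[y/z](π[z,d,a]((S ⋈[h=a] R))) → 7

== RESULT ==
y | d | a
q | 4 | 9
q | 5 | 9
q | 6 | 9
r | 2 | 2
t | 4 | 9
t | 5 | 9
t | 6 | 9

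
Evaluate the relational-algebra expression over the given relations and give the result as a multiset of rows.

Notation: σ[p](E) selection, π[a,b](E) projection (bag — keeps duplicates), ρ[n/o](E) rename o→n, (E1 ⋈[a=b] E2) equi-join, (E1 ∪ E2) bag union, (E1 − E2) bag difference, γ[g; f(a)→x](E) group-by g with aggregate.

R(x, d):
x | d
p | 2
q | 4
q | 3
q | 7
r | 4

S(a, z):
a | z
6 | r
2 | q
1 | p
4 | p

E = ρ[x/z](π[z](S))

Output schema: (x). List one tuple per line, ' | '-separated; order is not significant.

Stepwise |·|:
  S → 4
  π[z](S) → 4
  ρ[x/z](π[z](S)) → 4

== RESULT ==
x
p
p
q
r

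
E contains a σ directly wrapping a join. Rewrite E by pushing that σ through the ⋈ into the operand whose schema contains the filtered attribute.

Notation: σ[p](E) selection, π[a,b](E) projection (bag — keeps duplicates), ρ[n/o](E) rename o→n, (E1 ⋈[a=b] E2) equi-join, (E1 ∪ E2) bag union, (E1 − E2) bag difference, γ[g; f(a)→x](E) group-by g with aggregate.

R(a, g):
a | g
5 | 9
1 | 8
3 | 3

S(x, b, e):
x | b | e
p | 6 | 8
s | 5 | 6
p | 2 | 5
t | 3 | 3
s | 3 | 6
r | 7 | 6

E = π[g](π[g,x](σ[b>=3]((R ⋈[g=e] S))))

σ filters on b, owned by the right side.
E' = π[g](π[g,x]((R ⋈[g=e] σ[b>=3](S))))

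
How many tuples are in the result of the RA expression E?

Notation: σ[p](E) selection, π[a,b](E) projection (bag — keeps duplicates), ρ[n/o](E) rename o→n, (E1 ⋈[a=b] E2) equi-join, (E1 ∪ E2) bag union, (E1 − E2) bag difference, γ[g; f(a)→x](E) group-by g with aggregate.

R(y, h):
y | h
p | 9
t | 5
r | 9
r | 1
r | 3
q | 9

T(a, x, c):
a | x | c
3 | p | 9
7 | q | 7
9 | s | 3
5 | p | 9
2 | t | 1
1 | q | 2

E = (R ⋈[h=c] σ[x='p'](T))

Row counts bottom-up:
  R → 6
  T → 6
  σ[x='p'](T) → 2
  (R ⋈[h=c] σ[x='p'](T)) → 6

|E| = 6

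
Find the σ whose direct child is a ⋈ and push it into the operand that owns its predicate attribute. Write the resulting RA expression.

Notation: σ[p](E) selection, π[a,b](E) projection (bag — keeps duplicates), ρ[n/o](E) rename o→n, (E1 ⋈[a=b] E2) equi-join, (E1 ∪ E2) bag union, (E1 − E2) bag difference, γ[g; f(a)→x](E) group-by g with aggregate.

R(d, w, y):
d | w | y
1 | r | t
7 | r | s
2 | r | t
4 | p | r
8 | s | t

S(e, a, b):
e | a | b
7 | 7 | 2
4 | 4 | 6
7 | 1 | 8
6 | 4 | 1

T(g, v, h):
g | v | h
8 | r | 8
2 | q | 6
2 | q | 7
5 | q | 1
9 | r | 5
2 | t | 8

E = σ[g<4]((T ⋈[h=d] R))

σ filters on g, owned by the left side.
E' = (σ[g<4](T) ⋈[h=d] R)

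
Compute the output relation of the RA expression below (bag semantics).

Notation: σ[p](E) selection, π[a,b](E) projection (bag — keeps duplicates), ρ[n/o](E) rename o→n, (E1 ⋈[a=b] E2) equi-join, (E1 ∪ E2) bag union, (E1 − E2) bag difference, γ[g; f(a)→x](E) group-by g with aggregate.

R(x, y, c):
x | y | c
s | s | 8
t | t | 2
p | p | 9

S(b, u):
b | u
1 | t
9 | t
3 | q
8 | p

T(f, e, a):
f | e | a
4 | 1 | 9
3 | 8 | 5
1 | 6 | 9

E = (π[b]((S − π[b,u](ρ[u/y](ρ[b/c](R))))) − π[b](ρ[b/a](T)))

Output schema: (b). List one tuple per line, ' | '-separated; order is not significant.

Row counts bottom-up:
  S → 4
  R → 3
  ρ[b/c](R) → 3
  ρ[u/y](ρ[b/c](R)) → 3
  π[b,u](ρ[u/y](ρ[b/c](R))) → 3
  (S − π[b,u](ρ[u/y](ρ[b/c](R)))) → 4
  π[b]((S − π[b,u](ρ[u/y](ρ[b/c](R))))) → 4
  T → 3
  ρ[b/a](T) → 3
  π[b](ρ[b/a](T)) → 3
  (π[b]((S − π[b,u](ρ[u/y](ρ[b/c](R))))) − π[b](ρ[b/a](T))) → 3

== RESULT ==
b
1
3
8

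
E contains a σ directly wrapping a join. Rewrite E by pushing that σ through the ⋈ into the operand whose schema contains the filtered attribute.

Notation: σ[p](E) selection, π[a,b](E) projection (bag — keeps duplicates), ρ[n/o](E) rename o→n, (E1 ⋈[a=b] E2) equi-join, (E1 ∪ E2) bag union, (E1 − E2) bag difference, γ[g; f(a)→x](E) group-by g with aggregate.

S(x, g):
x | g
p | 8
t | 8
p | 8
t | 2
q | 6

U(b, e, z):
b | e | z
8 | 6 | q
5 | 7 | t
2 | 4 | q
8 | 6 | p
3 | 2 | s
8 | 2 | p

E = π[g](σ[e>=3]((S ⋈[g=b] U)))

σ filters on e, owned by the right side.
E' = π[g]((S ⋈[g=b] σ[e>=3](U)))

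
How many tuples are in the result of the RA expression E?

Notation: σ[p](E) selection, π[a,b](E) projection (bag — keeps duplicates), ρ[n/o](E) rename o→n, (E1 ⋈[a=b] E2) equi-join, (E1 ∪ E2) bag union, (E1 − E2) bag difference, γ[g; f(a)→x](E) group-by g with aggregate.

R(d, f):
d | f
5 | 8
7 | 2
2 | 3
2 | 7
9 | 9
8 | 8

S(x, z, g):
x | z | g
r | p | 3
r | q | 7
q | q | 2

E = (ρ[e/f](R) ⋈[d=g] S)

Row counts bottom-up:
  R → 6
  ρ[e/f](R) → 6
  S → 3
  (ρ[e/f](R) ⋈[d=g] S) → 3

|E| = 3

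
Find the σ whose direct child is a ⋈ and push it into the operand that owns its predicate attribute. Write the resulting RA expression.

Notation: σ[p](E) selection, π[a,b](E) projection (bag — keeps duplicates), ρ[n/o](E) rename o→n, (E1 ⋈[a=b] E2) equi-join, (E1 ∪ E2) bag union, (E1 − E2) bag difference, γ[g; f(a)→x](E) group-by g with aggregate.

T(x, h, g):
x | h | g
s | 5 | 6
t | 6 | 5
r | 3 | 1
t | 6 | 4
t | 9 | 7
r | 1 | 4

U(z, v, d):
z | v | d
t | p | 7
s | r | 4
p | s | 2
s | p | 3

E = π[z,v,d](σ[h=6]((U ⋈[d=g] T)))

σ filters on h, owned by the right side.
E' = π[z,v,d]((U ⋈[d=g] σ[h=6](T)))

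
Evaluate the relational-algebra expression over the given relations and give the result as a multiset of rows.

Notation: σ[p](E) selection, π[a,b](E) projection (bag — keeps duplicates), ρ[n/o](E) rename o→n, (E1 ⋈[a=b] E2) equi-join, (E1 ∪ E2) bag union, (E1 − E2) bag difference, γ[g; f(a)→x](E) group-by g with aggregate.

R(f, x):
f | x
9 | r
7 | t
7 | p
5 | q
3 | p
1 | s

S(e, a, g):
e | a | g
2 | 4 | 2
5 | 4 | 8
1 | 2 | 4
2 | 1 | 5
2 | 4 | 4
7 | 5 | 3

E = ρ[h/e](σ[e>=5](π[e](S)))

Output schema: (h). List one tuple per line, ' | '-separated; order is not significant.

Subexpression sizes:
  S → 6
  π[e](S) → 6
  σ[e>=5](π[e](S)) → 2
  ρ[h/e](σ[e>=5](π[e](S))) → 2

== RESULT ==
h
5
7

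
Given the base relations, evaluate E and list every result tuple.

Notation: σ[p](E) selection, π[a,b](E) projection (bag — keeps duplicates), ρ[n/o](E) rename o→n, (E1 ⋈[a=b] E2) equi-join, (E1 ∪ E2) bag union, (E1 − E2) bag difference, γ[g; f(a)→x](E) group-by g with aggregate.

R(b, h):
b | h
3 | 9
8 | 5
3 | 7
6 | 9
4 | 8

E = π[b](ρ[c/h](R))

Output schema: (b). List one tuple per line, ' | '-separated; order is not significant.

Per-node cardinality:
  R → 5
  ρ[c/h](R) → 5
  π[b](ρ[c/h](R)) → 5

== RESULT ==
b
3
3
4
6
8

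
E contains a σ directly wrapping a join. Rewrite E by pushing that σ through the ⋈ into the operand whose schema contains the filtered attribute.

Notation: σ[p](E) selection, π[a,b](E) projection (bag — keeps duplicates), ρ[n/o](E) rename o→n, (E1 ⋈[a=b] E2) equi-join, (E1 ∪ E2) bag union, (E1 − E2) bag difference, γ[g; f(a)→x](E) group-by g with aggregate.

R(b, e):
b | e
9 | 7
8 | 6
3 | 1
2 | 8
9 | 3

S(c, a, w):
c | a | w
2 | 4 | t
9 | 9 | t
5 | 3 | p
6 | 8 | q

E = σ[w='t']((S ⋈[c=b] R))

σ filters on w, owned by the left side.
E' = (σ[w='t'](S) ⋈[c=b] R)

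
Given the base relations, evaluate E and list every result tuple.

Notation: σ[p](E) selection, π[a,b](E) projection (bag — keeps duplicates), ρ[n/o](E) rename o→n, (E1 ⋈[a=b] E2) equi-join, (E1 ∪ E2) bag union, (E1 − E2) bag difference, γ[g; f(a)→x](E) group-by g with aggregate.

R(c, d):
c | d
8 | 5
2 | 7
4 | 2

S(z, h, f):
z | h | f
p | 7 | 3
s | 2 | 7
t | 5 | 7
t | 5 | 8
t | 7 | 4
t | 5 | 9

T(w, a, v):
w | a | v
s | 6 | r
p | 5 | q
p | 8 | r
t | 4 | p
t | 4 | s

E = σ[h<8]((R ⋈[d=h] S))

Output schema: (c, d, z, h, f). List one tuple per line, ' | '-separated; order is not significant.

Stepwise |·|:
  R → 3
  S → 6
  (R ⋈[d=h] S) → 6
  σ[h<8]((R ⋈[d=h] S)) → 6

== RESULT ==
c | d | z | h | f
2 | 7 | p | 7 | 3
2 | 7 | t | 7 | 4
4 | 2 | s | 2 | 7
8 | 5 | t | 5 | 7
8 | 5 | t | 5 | 8
8 | 5 | t | 5 | 9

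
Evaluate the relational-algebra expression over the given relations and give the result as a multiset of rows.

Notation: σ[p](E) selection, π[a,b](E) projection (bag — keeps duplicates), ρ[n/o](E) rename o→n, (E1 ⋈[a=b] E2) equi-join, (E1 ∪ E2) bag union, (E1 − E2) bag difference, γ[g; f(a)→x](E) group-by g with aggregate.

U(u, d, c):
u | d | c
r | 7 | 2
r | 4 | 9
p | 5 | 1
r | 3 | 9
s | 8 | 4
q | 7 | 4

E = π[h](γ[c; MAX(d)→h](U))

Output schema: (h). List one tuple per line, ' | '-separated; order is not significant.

Subexpression sizes:
  U → 6
  γ[c; MAX(d)→h](U) → 4
  π[h](γ[c; MAX(d)→h](U)) → 4

== RESULT ==
h
4
5
7
8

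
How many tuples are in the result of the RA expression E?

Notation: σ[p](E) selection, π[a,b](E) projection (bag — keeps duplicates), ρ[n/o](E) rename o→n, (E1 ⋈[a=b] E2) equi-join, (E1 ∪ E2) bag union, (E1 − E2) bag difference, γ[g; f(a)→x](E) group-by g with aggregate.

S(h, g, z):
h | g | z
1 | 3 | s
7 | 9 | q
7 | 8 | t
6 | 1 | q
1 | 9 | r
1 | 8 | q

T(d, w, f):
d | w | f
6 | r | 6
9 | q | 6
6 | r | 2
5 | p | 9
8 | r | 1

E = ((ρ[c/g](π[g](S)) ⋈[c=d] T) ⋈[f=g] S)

Stepwise |·|:
  S → 6
  π[g](S) → 6
  ρ[c/g](π[g](S)) → 6
  T → 5
  (ρ[c/g](π[g](S)) ⋈[c=d] T) → 4
  S → 6
  ((ρ[c/g](π[g](S)) ⋈[c=d] T) ⋈[f=g] S) → 2

|E| = 2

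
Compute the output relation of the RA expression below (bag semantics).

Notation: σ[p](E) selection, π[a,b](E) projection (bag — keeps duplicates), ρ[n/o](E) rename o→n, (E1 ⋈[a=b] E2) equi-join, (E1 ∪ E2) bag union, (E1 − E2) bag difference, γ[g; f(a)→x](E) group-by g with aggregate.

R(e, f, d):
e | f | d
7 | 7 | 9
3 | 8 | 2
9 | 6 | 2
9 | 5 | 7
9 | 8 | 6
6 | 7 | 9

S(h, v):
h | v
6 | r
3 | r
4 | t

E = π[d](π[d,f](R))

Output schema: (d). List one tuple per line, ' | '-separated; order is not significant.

Stepwise |·|:
  R → 6
  π[d,f](R) → 6
  π[d](π[d,f](R)) → 6

== RESULT ==
d
2
2
6
7
9
9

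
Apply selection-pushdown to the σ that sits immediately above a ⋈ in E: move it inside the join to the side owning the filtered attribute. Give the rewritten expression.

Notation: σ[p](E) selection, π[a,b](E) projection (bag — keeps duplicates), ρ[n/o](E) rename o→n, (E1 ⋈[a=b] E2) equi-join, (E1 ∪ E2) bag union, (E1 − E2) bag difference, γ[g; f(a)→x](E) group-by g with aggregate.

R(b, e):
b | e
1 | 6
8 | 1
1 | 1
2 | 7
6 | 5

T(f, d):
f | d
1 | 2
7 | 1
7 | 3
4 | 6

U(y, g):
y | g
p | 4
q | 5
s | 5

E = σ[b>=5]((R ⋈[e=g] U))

σ filters on b, owned by the left side.
E' = (σ[b>=5](R) ⋈[e=g] U)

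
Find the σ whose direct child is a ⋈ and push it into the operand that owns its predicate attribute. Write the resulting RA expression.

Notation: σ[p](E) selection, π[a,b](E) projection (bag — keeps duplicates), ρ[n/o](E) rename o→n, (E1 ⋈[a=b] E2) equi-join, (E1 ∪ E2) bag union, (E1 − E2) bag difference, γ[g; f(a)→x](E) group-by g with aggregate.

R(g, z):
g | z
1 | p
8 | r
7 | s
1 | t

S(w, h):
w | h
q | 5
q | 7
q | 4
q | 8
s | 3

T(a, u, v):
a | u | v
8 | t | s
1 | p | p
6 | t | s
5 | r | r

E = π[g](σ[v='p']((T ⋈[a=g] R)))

σ filters on v, owned by the left side.
E' = π[g]((σ[v='p'](T) ⋈[a=g] R))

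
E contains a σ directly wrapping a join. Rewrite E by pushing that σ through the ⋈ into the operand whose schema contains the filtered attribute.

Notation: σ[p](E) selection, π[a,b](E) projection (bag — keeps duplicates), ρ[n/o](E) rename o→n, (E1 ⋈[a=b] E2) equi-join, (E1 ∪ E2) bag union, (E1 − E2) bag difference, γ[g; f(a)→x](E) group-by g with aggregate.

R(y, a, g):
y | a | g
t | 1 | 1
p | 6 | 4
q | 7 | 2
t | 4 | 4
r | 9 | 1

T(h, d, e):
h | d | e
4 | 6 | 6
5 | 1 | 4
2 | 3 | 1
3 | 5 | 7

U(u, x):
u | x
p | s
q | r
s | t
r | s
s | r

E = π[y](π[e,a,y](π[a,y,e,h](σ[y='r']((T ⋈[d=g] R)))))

σ filters on y, owned by the right side.
E' = π[y](π[e,a,y](π[a,y,e,h]((T ⋈[d=g] σ[y='r'](R)))))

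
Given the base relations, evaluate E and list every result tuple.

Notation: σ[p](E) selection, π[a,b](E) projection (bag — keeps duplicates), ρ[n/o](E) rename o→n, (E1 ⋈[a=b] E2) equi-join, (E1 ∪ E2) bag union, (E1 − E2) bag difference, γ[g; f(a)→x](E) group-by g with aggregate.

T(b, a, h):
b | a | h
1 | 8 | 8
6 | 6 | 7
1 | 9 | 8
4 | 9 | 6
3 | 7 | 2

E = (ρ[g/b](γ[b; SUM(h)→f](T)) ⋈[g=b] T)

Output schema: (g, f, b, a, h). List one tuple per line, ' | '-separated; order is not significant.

Stepwise |·|:
  T → 5
  γ[b; SUM(h)→f](T) → 4
  ρ[g/b](γ[b; SUM(h)→f](T)) → 4
  T → 5
  (ρ[g/b](γ[b; SUM(h)→f](T)) ⋈[g=b] T) → 5

== RESULT ==
g | f | b | a | h
1 | 16 | 1 | 8 | 8
1 | 16 | 1 | 9 | 8
3 | 2 | 3 | 7 | 2
4 | 6 | 4 | 9 | 6
6 | 7 | 6 | 6 | 7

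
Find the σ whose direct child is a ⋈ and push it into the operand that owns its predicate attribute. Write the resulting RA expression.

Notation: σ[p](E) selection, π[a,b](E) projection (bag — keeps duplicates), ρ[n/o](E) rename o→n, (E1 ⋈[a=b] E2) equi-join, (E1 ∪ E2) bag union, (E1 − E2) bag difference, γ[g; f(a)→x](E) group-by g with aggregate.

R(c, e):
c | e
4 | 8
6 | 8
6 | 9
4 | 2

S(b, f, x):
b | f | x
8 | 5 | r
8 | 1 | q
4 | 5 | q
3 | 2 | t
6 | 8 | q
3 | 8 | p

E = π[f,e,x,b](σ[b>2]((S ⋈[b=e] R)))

σ filters on b, owned by the left side.
E' = π[f,e,x,b]((σ[b>2](S) ⋈[b=e] R))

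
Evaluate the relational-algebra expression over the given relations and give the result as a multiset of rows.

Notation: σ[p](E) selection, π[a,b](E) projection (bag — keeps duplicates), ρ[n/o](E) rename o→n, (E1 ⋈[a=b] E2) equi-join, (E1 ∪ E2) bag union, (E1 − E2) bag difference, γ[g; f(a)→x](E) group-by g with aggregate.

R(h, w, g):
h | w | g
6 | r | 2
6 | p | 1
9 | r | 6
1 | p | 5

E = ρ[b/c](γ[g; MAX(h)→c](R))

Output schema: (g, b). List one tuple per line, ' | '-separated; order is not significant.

Per-node cardinality:
  R → 4
  γ[g; MAX(h)→c](R) → 4
  ρ[b/c](γ[g; MAX(h)→c](R)) → 4

== RESULT ==
g | b
1 | 6
2 | 6
5 | 1
6 | 9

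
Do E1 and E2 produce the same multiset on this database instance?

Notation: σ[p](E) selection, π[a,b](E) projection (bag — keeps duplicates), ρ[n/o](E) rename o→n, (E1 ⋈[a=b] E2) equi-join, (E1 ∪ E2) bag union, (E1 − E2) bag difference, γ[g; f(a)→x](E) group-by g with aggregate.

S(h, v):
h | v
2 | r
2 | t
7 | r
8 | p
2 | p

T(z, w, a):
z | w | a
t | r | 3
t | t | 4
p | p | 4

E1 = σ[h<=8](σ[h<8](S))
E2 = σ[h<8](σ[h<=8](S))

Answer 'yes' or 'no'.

E1 per-node cardinality:
  S → 5
  σ[h<8](S) → 4
  σ[h<=8](σ[h<8](S)) → 4
E2 per-node cardinality:
  S → 5
  σ[h<=8](S) → 5
  σ[h<8](σ[h<=8](S)) → 4

E1 and E2 produce the same multiset:
h | v
2 | p
2 | r
2 | t
7 | r

yes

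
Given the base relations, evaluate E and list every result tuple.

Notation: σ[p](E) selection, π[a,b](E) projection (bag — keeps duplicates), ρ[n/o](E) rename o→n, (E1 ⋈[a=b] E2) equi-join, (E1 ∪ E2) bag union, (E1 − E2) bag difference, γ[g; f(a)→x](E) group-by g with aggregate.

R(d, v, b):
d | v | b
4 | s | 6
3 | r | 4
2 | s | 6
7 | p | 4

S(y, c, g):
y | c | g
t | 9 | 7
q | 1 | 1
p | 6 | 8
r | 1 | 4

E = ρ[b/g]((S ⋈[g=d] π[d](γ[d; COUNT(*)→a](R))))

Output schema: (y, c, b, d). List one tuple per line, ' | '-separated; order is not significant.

Stepwise |·|:
  S → 4
  R → 4
  γ[d; COUNT(*)→a](R) → 4
  π[d](γ[d; COUNT(*)→a](R)) → 4
  (S ⋈[g=d] π[d](γ[d; COUNT(*)→a](R))) → 2
  ρ[b/g]((S ⋈[g=d] π[d](γ[d; COUNT(*)→a](R)))) → 2

== RESULT ==
y | c | b | d
r | 1 | 4 | 4
t | 9 | 7 | 7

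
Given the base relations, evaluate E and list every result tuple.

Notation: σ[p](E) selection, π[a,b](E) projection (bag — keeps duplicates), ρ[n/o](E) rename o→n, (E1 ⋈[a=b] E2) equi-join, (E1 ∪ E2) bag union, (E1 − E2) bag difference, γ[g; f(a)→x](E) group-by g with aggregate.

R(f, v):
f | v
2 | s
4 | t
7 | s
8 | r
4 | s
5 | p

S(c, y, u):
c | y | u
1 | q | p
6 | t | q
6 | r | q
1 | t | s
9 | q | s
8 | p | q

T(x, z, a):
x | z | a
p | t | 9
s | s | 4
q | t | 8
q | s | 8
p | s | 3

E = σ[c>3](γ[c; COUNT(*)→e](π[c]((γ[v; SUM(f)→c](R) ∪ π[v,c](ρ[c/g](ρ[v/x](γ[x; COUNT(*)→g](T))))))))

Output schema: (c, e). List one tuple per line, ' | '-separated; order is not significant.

Stepwise |·|:
  R → 6
  γ[v; SUM(f)→c](R) → 4
  T → 5
  γ[x; COUNT(*)→g](T) → 3
  ρ[v/x](γ[x; COUNT(*)→g](T)) → 3
  ρ[c/g](ρ[v/x](γ[x; COUNT(*)→g](T))) → 3
  π[v,c](ρ[c/g](ρ[v/x](γ[x; COUNT(*)→g](T)))) → 3
  (γ[v; SUM(f)→c](R) ∪ π[v,c](ρ[c/g](ρ[v/x](γ[x; COUNT(*)→g](T))))) → 7
  π[c]((γ[v; SUM(f)→c](R) ∪ π[v,c](ρ[c/g](ρ[v/x](γ[x; COUNT(*)→g](T)))))) → 7
  γ[c; COUNT(*)→e](π[c]((γ[v; SUM(f)→c](R) ∪ π[v,c](ρ[c/g](ρ[v/x](γ[x; COUNT(*)→g](T))))))) → 6
  σ[c>3](γ[c; COUNT(*)→e](π[c]((γ[v; SUM(f)→c](R) ∪ π[v,c](ρ[c/g](ρ[v/x](γ[x; COUNT(*)→g](T)))))))) → 4

== RESULT ==
c | e
4 | 1
5 | 1
8 | 1
13 | 1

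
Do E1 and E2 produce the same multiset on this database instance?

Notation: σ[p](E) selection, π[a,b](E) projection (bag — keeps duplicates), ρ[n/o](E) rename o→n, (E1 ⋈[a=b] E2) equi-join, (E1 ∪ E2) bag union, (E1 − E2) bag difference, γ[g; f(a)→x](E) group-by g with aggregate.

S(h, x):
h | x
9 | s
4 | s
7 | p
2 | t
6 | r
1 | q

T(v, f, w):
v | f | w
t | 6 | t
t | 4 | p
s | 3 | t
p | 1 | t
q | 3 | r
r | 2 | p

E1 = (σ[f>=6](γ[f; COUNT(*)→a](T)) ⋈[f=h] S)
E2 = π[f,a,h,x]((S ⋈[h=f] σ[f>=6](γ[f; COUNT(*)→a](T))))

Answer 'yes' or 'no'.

E1 subexpression sizes:
  T → 6
  γ[f; COUNT(*)→a](T) → 5
  σ[f>=6](γ[f; COUNT(*)→a](T)) → 1
  S → 6
  (σ[f>=6](γ[f; COUNT(*)→a](T)) ⋈[f=h] S) → 1
E2 subexpression sizes:
  S → 6
  T → 6
  γ[f; COUNT(*)→a](T) → 5
  σ[f>=6](γ[f; COUNT(*)→a](T)) → 1
  (S ⋈[h=f] σ[f>=6](γ[f; COUNT(*)→a](T))) → 1
  π[f,a,h,x]((S ⋈[h=f] σ[f>=6](γ[f; COUNT(*)→a](T)))) → 1

E1 and E2 produce the same multiset:
f | a | h | x
6 | 1 | 6 | r

yes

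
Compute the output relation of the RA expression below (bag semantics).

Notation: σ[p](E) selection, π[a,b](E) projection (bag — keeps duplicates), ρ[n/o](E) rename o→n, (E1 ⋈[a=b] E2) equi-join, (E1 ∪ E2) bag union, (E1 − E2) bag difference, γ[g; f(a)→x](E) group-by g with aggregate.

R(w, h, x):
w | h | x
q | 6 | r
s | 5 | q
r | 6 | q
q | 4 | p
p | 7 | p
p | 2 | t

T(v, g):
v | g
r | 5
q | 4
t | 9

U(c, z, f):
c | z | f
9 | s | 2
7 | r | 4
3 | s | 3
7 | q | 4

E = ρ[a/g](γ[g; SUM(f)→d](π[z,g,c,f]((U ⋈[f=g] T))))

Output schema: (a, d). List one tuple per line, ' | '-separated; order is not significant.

Stepwise |·|:
  U → 4
  T → 3
  (U ⋈[f=g] T) → 2
  π[z,g,c,f]((U ⋈[f=g] T)) → 2
  γ[g; SUM(f)→d](π[z,g,c,f]((U ⋈[f=g] T))) → 1
  ρ[a/g](γ[g; SUM(f)→d](π[z,g,c,f]((U ⋈[f=g] T)))) → 1

== RESULT ==
a | d
4 | 8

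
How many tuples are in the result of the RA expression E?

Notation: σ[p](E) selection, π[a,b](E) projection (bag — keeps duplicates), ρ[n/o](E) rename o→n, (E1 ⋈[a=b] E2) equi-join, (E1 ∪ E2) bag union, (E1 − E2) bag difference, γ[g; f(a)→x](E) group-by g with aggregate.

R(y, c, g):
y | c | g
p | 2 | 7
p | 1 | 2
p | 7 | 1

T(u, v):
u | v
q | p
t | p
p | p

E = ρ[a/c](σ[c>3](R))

Row counts bottom-up:
  R → 3
  σ[c>3](R) → 1
  ρ[a/c](σ[c>3](R)) → 1

|E| = 1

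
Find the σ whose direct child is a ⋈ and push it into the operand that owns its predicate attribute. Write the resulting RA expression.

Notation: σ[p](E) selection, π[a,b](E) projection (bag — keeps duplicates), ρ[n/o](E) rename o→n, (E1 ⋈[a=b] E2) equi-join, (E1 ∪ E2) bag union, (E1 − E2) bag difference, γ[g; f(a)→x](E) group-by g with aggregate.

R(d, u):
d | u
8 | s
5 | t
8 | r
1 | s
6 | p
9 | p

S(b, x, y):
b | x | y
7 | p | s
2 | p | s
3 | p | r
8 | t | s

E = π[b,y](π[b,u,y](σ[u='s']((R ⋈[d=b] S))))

σ filters on u, owned by the left side.
E' = π[b,y](π[b,u,y]((σ[u='s'](R) ⋈[d=b] S)))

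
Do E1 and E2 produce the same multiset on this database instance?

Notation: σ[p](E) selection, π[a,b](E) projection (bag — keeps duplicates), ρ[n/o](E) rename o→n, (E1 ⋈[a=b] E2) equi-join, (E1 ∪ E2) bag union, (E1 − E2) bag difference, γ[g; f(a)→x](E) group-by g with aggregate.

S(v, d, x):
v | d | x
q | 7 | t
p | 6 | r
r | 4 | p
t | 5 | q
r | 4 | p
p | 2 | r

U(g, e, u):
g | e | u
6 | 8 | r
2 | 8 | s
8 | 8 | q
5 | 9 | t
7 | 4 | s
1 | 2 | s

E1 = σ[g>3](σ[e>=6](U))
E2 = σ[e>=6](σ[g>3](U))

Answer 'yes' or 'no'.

E1 subexpression sizes:
  U → 6
  σ[e>=6](U) → 4
  σ[g>3](σ[e>=6](U)) → 3
E2 subexpression sizes:
  U → 6
  σ[g>3](U) → 4
  σ[e>=6](σ[g>3](U)) → 3

E1 and E2 produce the same multiset:
g | e | u
5 | 9 | t
6 | 8 | r
8 | 8 | q

yes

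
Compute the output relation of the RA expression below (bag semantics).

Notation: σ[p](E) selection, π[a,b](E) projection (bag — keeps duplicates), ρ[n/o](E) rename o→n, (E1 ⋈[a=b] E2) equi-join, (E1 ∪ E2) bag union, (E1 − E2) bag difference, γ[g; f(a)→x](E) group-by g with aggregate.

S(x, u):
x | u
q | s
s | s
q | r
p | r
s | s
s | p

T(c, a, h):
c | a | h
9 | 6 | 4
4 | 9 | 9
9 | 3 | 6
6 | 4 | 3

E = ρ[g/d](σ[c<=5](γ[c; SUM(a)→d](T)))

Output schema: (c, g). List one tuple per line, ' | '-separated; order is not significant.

Per-node cardinality:
  T → 4
  γ[c; SUM(a)→d](T) → 3
  σ[c<=5](γ[c; SUM(a)→d](T)) → 1
  ρ[g/d](σ[c<=5](γ[c; SUM(a)→d](T))) → 1

== RESULT ==
c | g
4 | 9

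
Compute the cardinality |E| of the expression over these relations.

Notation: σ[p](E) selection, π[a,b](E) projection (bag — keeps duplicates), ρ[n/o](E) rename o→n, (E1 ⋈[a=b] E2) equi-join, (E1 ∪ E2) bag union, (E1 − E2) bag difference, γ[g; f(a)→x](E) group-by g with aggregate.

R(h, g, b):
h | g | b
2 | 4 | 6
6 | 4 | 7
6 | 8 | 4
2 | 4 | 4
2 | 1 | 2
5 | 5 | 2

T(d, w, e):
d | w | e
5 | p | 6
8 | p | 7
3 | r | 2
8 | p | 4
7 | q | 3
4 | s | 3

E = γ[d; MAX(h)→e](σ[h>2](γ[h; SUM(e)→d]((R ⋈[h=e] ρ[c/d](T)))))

Row counts bottom-up:
  R → 6
  T → 6
  ρ[c/d](T) → 6
  (R ⋈[h=e] ρ[c/d](T)) → 5
  γ[h; SUM(e)→d]((R ⋈[h=e] ρ[c/d](T))) → 2
  σ[h>2](γ[h; SUM(e)→d]((R ⋈[h=e] ρ[c/d](T)))) → 1
  γ[d; MAX(h)→e](σ[h>2](γ[h; SUM(e)→d]((R ⋈[h=e] ρ[c/d](T))))) → 1

|E| = 1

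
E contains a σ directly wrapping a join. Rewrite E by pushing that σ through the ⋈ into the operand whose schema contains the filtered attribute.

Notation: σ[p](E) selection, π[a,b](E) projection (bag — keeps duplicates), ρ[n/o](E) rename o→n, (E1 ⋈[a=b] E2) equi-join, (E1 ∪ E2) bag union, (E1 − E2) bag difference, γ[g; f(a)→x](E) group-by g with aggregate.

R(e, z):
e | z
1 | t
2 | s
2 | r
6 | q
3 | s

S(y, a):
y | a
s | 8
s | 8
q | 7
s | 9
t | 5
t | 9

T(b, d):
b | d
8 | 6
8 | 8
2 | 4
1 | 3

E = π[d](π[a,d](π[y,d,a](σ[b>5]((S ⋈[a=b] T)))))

σ filters on b, owned by the right side.
E' = π[d](π[a,d](π[y,d,a]((S ⋈[a=b] σ[b>5](T)))))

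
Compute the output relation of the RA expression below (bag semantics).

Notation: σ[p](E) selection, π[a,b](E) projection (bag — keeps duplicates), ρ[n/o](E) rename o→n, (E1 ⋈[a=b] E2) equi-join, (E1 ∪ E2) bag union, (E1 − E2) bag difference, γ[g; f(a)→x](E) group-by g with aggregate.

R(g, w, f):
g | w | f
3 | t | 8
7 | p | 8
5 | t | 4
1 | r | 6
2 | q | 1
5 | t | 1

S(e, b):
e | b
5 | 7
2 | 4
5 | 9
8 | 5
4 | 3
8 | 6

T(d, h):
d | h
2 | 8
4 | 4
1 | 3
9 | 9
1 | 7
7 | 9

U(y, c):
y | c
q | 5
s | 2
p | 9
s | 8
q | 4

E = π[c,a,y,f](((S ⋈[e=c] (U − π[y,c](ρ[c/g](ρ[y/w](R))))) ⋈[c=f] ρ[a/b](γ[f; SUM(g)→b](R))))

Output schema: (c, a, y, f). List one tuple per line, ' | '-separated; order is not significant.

Per-node cardinality:
  S → 6
  U → 5
  R → 6
  ρ[y/w](R) → 6
  ρ[c/g](ρ[y/w](R)) → 6
  π[y,c](ρ[c/g](ρ[y/w](R))) → 6
  (U − π[y,c](ρ[c/g](ρ[y/w](R)))) → 5
  (S ⋈[e=c] (U − π[y,c](ρ[c/g](ρ[y/w](R))))) → 6
  R → 6
  γ[f; SUM(g)→b](R) → 4
  ρ[a/b](γ[f; SUM(g)→b](R)) → 4
  ((S ⋈[e=c] (U − π[y,c](ρ[c/g](ρ[y/w](R))))) ⋈[c=f] ρ[a/b](γ[f; SUM(g)→b](R))) → 3
  π[c,a,y,f](((S ⋈[e=c] (U − π[y,c](ρ[c/g](ρ[y/w](R))))) ⋈[c=f] ρ[a/b](γ[f; SUM(g)→b](R)))) → 3

== RESULT ==
c | a | y | f
4 | 5 | q | 4
8 | 10 | s | 8
8 | 10 | s | 8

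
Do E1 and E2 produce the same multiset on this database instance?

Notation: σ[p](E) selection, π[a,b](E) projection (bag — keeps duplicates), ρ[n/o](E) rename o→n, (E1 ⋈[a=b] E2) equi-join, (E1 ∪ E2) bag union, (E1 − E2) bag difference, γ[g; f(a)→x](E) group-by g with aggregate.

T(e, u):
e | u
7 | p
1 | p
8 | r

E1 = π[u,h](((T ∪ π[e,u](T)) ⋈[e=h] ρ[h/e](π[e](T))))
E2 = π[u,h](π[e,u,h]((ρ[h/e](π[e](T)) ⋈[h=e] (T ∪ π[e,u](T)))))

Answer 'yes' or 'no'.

E1 subexpression sizes:
  T → 3
  T → 3
  π[e,u](T) → 3
  (T ∪ π[e,u](T)) → 6
  T → 3
  π[e](T) → 3
  ρ[h/e](π[e](T)) → 3
  ((T ∪ π[e,u](T)) ⋈[e=h] ρ[h/e](π[e](T))) → 6
  π[u,h](((T ∪ π[e,u](T)) ⋈[e=h] ρ[h/e](π[e](T)))) → 6
E2 subexpression sizes:
  T → 3
  π[e](T) → 3
  ρ[h/e](π[e](T)) → 3
  T → 3
  T → 3
  π[e,u](T) → 3
  (T ∪ π[e,u](T)) → 6
  (ρ[h/e](π[e](T)) ⋈[h=e] (T ∪ π[e,u](T))) → 6
  π[e,u,h]((ρ[h/e](π[e](T)) ⋈[h=e] (T ∪ π[e,u](T)))) → 6
  π[u,h](π[e,u,h]((ρ[h/e](π[e](T)) ⋈[h=e] (T ∪ π[e,u](T))))) → 6

E1 and E2 produce the same multiset:
u | h
p | 1
p | 1
p | 7
p | 7
r | 8
r | 8

yes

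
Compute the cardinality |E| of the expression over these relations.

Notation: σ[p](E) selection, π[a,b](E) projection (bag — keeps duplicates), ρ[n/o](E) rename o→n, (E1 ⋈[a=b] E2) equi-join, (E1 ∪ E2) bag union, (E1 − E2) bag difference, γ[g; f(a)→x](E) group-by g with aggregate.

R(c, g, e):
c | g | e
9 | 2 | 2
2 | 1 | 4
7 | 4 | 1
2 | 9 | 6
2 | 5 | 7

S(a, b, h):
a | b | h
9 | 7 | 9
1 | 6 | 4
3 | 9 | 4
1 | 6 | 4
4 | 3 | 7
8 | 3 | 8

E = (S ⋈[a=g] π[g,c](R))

Stepwise |·|:
  S → 6
  R → 5
  π[g,c](R) → 5
  (S ⋈[a=g] π[g,c](R)) → 4

|E| = 4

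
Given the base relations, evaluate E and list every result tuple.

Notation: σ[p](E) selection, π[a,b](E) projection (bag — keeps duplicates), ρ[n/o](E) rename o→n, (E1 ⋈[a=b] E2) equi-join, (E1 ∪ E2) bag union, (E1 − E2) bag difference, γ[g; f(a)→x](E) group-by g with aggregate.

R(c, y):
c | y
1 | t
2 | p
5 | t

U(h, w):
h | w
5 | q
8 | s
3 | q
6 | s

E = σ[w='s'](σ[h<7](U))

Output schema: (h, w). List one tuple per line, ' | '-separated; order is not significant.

Per-node cardinality:
  U → 4
  σ[h<7](U) → 3
  σ[w='s'](σ[h<7](U)) → 1

== RESULT ==
h | w
6 | s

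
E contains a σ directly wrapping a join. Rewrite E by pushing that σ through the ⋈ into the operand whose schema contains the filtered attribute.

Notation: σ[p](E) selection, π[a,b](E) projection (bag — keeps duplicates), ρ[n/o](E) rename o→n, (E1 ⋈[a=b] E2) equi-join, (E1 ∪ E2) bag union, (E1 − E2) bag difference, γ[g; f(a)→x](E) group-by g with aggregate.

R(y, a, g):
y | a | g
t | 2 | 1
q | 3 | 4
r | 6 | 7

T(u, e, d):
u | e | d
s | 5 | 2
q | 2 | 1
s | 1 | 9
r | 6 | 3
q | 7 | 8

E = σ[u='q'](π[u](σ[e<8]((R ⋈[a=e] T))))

σ filters on e, owned by the right side.
E' = σ[u='q'](π[u]((R ⋈[a=e] σ[e<8](T))))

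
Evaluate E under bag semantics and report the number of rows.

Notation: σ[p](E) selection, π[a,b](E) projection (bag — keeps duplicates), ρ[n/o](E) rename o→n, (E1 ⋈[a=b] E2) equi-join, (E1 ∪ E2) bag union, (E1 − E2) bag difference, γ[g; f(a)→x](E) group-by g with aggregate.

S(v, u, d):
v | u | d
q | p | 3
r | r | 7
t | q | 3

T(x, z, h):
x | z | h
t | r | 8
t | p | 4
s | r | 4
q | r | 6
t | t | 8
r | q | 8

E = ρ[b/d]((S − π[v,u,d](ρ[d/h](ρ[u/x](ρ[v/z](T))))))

Subexpression sizes:
  S → 3
  T → 6
  ρ[v/z](T) → 6
  ρ[u/x](ρ[v/z](T)) → 6
  ρ[d/h](ρ[u/x](ρ[v/z](T))) → 6
  π[v,u,d](ρ[d/h](ρ[u/x](ρ[v/z](T)))) → 6
  (S − π[v,u,d](ρ[d/h](ρ[u/x](ρ[v/z](T))))) → 3
  ρ[b/d]((S − π[v,u,d](ρ[d/h](ρ[u/x](ρ[v/z](T)))))) → 3

|E| = 3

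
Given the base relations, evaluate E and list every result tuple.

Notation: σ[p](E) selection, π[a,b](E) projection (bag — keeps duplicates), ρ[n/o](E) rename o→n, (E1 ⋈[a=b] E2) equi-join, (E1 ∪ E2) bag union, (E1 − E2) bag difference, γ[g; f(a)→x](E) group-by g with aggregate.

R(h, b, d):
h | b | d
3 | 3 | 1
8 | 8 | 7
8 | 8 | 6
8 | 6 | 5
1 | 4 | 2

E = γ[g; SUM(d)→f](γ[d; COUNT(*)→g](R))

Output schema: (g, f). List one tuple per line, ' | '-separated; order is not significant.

Per-node cardinality:
  R → 5
  γ[d; COUNT(*)→g](R) → 5
  γ[g; SUM(d)→f](γ[d; COUNT(*)→g](R)) → 1

== RESULT ==
g | f
1 | 21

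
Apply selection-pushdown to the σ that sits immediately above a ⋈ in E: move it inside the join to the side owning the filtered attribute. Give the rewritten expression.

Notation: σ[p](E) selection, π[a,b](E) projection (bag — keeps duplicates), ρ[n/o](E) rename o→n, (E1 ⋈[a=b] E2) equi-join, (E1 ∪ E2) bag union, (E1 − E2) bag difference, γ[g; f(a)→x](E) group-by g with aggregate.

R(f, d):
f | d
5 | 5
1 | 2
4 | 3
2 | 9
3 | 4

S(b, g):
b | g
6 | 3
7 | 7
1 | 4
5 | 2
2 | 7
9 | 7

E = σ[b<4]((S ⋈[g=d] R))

σ filters on b, owned by the left side.
E' = (σ[b<4](S) ⋈[g=d] R)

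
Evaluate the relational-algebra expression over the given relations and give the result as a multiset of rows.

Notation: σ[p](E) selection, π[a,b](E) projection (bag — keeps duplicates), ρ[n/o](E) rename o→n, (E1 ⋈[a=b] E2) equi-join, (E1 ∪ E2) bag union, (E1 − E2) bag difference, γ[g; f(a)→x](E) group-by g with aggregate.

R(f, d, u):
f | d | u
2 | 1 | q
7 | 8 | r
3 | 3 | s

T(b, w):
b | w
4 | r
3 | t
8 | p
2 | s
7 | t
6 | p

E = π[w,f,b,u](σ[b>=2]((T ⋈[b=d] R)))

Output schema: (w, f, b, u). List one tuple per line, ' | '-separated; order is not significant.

Per-node cardinality:
  T → 6
  R → 3
  (T ⋈[b=d] R) → 2
  σ[b>=2]((T ⋈[b=d] R)) → 2
  π[w,f,b,u](σ[b>=2]((T ⋈[b=d] R))) → 2

== RESULT ==
w | f | b | u
p | 7 | 8 | r
t | 3 | 3 | s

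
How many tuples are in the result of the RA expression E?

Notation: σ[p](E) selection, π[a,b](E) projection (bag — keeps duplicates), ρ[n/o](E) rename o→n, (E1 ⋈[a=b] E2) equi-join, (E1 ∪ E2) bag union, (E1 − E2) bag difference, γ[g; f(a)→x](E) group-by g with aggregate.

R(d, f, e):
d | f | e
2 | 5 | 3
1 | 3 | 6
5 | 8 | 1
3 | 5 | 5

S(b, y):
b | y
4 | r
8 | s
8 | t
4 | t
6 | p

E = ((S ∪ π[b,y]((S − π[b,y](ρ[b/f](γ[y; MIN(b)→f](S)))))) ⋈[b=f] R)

Subexpression sizes:
  S → 5
  S → 5
  S → 5
  γ[y; MIN(b)→f](S) → 4
  ρ[b/f](γ[y; MIN(b)→f](S)) → 4
  π[b,y](ρ[b/f](γ[y; MIN(b)→f](S))) → 4
  (S − π[b,y](ρ[b/f](γ[y; MIN(b)→f](S)))) → 1
  π[b,y]((S − π[b,y](ρ[b/f](γ[y; MIN(b)→f](S))))) → 1
  (S ∪ π[b,y]((S − π[b,y](ρ[b/f](γ[y; MIN(b)→f](S)))))) → 6
  R → 4
  ((S ∪ π[b,y]((S − π[b,y](ρ[b/f](γ[y; MIN(b)→f](S)))))) ⋈[b=f] R) → 3

|E| = 3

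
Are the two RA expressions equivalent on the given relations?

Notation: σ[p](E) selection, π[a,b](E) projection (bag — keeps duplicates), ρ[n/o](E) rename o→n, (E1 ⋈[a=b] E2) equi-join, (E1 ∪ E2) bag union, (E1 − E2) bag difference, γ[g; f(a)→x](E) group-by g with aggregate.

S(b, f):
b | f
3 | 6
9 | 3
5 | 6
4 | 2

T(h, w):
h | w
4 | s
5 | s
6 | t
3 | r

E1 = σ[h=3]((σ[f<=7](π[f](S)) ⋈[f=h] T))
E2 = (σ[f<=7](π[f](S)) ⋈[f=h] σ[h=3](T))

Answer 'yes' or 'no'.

E1 per-node cardinality:
  S → 4
  π[f](S) → 4
  σ[f<=7](π[f](S)) → 4
  T → 4
  (σ[f<=7](π[f](S)) ⋈[f=h] T) → 3
  σ[h=3]((σ[f<=7](π[f](S)) ⋈[f=h] T)) → 1
E2 per-node cardinality:
  S → 4
  π[f](S) → 4
  σ[f<=7](π[f](S)) → 4
  T → 4
  σ[h=3](T) → 1
  (σ[f<=7](π[f](S)) ⋈[f=h] σ[h=3](T)) → 1

E1 and E2 produce the same multiset:
f | h | w
3 | 3 | r

yes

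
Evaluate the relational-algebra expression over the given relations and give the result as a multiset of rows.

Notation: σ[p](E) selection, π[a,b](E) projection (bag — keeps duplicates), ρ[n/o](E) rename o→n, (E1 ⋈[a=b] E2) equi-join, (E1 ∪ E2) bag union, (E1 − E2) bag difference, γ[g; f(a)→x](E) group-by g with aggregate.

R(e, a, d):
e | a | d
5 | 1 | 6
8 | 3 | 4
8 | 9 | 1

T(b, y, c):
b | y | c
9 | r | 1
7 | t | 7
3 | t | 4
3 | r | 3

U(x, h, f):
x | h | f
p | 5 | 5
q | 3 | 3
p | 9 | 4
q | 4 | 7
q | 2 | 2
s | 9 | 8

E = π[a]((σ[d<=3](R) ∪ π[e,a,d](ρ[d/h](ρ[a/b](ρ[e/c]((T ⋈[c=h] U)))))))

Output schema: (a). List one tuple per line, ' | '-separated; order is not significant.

Row counts bottom-up:
  R → 3
  σ[d<=3](R) → 1
  T → 4
  U → 6
  (T ⋈[c=h] U) → 2
  ρ[e/c]((T ⋈[c=h] U)) → 2
  ρ[a/b](ρ[e/c]((T ⋈[c=h] U))) → 2
  ρ[d/h](ρ[a/b](ρ[e/c]((T ⋈[c=h] U)))) → 2
  π[e,a,d](ρ[d/h](ρ[a/b](ρ[e/c]((T ⋈[c=h] U))))) → 2
  (σ[d<=3](R) ∪ π[e,a,d](ρ[d/h](ρ[a/b](ρ[e/c]((T ⋈[c=h] U)))))) → 3
  π[a]((σ[d<=3](R) ∪ π[e,a,d](ρ[d/h](ρ[a/b](ρ[e/c]((T ⋈[c=h] U))))))) → 3

== RESULT ==
a
3
3
9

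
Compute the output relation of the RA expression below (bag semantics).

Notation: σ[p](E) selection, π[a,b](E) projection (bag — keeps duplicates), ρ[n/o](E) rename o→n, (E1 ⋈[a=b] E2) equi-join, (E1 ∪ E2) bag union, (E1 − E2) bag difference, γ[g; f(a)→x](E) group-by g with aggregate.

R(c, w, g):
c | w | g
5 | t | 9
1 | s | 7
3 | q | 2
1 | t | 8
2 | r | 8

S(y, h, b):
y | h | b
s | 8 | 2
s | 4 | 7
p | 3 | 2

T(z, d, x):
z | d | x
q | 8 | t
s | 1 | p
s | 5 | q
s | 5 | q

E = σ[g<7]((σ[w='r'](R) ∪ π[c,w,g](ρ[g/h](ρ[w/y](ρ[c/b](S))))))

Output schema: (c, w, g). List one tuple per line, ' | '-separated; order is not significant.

Stepwise |·|:
  R → 5
  σ[w='r'](R) → 1
  S → 3
  ρ[c/b](S) → 3
  ρ[w/y](ρ[c/b](S)) → 3
  ρ[g/h](ρ[w/y](ρ[c/b](S))) → 3
  π[c,w,g](ρ[g/h](ρ[w/y](ρ[c/b](S)))) → 3
  (σ[w='r'](R) ∪ π[c,w,g](ρ[g/h](ρ[w/y](ρ[c/b](S))))) → 4
  σ[g<7]((σ[w='r'](R) ∪ π[c,w,g](ρ[g/h](ρ[w/y](ρ[c/b](S)))))) → 2

== RESULT ==
c | w | g
2 | p | 3
7 | s | 4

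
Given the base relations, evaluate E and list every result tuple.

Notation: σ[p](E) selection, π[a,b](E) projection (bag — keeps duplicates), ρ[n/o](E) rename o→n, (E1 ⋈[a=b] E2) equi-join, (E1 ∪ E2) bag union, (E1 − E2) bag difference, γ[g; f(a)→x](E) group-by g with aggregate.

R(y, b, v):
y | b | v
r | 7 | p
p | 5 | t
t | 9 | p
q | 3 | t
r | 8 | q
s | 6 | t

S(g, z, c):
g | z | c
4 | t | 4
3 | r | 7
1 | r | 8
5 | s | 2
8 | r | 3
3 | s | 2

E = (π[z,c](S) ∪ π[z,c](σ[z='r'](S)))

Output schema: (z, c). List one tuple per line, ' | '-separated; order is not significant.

Per-node cardinality:
  S → 6
  π[z,c](S) → 6
  S → 6
  σ[z='r'](S) → 3
  π[z,c](σ[z='r'](S)) → 3
  (π[z,c](S) ∪ π[z,c](σ[z='r'](S))) → 9

== RESULT ==
z | c
r | 3
r | 3
r | 7
r | 7
r | 8
r | 8
s | 2
s | 2
t | 4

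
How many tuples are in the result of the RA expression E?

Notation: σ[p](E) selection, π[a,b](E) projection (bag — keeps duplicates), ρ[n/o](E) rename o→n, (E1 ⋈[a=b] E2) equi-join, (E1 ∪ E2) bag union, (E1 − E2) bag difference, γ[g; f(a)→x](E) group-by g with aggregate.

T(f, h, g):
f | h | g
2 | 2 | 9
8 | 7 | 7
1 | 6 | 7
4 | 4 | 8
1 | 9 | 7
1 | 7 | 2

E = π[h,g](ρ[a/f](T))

Per-node cardinality:
  T → 6
  ρ[a/f](T) → 6
  π[h,g](ρ[a/f](T)) → 6

|E| = 6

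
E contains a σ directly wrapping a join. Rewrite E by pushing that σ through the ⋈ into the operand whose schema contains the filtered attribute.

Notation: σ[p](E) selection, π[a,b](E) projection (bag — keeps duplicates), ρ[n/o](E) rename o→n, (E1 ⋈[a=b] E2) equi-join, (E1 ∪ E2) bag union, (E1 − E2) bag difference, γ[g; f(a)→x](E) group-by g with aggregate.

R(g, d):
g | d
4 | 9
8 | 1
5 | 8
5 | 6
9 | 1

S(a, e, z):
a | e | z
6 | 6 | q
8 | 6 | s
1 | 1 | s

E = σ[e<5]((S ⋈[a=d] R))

σ filters on e, owned by the left side.
E' = (σ[e<5](S) ⋈[a=d] R)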